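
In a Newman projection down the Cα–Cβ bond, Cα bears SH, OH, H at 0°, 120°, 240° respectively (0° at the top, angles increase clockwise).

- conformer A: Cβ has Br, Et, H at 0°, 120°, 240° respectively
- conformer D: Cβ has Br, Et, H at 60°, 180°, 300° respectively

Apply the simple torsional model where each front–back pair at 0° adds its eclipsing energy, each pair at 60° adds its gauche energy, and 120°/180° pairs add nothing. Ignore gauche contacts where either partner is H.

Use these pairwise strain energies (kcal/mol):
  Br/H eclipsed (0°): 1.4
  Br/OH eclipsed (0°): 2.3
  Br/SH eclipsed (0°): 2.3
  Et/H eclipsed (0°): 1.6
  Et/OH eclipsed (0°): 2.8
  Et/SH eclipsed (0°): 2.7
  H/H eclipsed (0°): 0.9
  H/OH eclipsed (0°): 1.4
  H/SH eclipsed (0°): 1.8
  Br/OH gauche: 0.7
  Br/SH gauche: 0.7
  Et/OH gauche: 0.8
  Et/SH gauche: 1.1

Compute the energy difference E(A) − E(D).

+3.8 kcal/mol

A (eclipsed): SH(0°)/Br(0°) eclipsed 2.3; OH(120°)/Et(120°) eclipsed 2.8; H(240°)/H(240°) eclipsed 0.9 → 6.0 kcal/mol.
D (staggered): SH(0°)/Br(60°) gauche 0.7; OH(120°)/Br(60°) gauche 0.7; OH(120°)/Et(180°) gauche 0.8 → 2.2 kcal/mol.
E(A) − E(D) = 6.0 − 2.2 = +3.8 kcal/mol.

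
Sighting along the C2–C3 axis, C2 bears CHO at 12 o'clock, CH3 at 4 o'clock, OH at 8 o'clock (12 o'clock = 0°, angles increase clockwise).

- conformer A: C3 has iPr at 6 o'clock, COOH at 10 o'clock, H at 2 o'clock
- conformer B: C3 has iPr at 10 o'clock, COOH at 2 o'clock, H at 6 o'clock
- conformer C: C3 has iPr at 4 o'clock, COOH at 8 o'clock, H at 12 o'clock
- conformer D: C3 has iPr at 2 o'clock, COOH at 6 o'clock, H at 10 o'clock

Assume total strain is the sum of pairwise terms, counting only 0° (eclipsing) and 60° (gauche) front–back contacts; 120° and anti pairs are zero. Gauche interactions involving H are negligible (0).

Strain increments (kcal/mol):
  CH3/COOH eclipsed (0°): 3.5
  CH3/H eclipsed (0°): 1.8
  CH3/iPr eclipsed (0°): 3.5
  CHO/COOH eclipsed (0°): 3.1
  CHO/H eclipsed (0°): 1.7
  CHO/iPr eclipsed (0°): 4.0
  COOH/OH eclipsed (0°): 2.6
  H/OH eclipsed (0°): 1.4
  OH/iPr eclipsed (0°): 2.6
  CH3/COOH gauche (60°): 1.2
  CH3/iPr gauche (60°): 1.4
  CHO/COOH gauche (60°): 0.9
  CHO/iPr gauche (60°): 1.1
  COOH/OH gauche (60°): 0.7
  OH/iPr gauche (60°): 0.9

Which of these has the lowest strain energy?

A (staggered): CHO–COOH gauche, CH3–iPr gauche, OH–iPr gauche, OH–COOH gauche; 0.9 + 1.4 + 0.9 + 0.7 = 3.9 kcal/mol.
B (staggered): CHO–iPr gauche, CHO–COOH gauche, CH3–COOH gauche, OH–iPr gauche; 1.1 + 0.9 + 1.2 + 0.9 = 4.1 kcal/mol.
C (eclipsed): CHO–H eclipsed, CH3–iPr eclipsed, OH–COOH eclipsed; 1.7 + 3.5 + 2.6 = 7.8 kcal/mol.
D (staggered): CHO–iPr gauche, CH3–iPr gauche, CH3–COOH gauche, OH–COOH gauche; 1.1 + 1.4 + 1.2 + 0.7 = 4.4 kcal/mol.
A has the lowest total (3.9 kcal/mol).

A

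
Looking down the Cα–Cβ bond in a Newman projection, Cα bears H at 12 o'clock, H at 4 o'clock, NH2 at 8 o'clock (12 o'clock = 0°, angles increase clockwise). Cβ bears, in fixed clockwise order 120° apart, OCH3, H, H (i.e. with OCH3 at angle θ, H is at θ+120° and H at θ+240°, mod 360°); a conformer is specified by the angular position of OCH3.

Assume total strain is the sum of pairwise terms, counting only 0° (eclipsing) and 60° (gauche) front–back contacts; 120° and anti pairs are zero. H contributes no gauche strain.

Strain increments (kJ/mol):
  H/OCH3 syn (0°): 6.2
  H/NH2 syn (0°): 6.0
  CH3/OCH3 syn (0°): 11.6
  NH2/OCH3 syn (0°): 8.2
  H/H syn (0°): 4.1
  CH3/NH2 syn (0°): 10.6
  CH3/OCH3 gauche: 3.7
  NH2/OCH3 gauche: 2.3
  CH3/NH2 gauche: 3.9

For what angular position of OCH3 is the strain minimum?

OCH3 at 0° (eclipsed): H(0°)/OCH3(0°) eclipsed 6.2; H(120°)/H(120°) eclipsed 4.1; NH2(240°)/H(240°) eclipsed 6.0 → 16.3 kJ/mol.
OCH3 at 60° (staggered): no non-H gauche contacts → 0.0 kJ/mol.
OCH3 at 120° (eclipsed): H(0°)/H(0°) eclipsed 4.1; H(120°)/OCH3(120°) eclipsed 6.2; NH2(240°)/H(240°) eclipsed 6.0 → 16.3 kJ/mol.
OCH3 at 180° (staggered): NH2(240°)/OCH3(180°) gauche 2.3 → 2.3 kJ/mol.
OCH3 at 240° (eclipsed): H(0°)/H(0°) eclipsed 4.1; H(120°)/H(120°) eclipsed 4.1; NH2(240°)/OCH3(240°) eclipsed 8.2 → 16.4 kJ/mol.
OCH3 at 300° (staggered): NH2(240°)/OCH3(300°) gauche 2.3 → 2.3 kJ/mol.
The minimum (0.0 kJ/mol) occurs with OCH3 at 60°.

60°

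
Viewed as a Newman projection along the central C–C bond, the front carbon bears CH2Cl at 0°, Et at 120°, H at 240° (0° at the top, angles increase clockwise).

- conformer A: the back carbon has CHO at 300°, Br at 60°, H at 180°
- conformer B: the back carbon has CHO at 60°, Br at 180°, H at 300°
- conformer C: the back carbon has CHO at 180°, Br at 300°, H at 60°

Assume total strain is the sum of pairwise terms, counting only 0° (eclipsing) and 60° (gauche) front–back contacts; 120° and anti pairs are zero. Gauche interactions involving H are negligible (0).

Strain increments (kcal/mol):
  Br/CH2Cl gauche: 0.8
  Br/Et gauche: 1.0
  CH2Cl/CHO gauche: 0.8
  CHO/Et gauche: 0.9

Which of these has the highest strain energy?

B

A (staggered): CH2Cl(0°)/CHO(300°) gauche 0.8; CH2Cl(0°)/Br(60°) gauche 0.8; Et(120°)/Br(60°) gauche 1.0 → 2.6 kcal/mol.
B (staggered): CH2Cl(0°)/CHO(60°) gauche 0.8; Et(120°)/CHO(60°) gauche 0.9; Et(120°)/Br(180°) gauche 1.0 → 2.7 kcal/mol.
C (staggered): CH2Cl(0°)/Br(300°) gauche 0.8; Et(120°)/CHO(180°) gauche 0.9 → 1.7 kcal/mol.
B has the highest total (2.7 kcal/mol).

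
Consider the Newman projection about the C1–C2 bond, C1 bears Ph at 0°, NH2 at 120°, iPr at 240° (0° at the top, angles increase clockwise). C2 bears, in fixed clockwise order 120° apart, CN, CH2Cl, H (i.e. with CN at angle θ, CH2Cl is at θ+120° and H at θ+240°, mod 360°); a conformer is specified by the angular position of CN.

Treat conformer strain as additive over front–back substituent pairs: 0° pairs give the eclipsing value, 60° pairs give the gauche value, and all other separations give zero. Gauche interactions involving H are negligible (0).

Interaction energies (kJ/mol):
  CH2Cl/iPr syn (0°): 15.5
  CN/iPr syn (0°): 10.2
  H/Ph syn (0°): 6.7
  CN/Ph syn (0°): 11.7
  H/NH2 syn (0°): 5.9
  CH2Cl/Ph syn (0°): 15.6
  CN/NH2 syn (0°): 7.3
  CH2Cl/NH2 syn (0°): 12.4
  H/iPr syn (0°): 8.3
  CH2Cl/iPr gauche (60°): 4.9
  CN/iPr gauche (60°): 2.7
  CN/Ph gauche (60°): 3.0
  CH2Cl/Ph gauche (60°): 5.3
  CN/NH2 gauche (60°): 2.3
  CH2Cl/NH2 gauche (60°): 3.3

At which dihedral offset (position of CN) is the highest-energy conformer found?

CN at 0° (eclipsed): Ph–CN eclipsed, NH2–CH2Cl eclipsed, iPr–H eclipsed; 11.7 + 12.4 + 8.3 = 32.4 kJ/mol.
CN at 60° (staggered): Ph–CN gauche, NH2–CN gauche, NH2–CH2Cl gauche, iPr–CH2Cl gauche; 3.0 + 2.3 + 3.3 + 4.9 = 13.5 kJ/mol.
CN at 120° (eclipsed): Ph–H eclipsed, NH2–CN eclipsed, iPr–CH2Cl eclipsed; 6.7 + 7.3 + 15.5 = 29.5 kJ/mol.
CN at 180° (staggered): Ph–CH2Cl gauche, NH2–CN gauche, iPr–CN gauche, iPr–CH2Cl gauche; 5.3 + 2.3 + 2.7 + 4.9 = 15.2 kJ/mol.
CN at 240° (eclipsed): Ph–CH2Cl eclipsed, NH2–H eclipsed, iPr–CN eclipsed; 15.6 + 5.9 + 10.2 = 31.7 kJ/mol.
CN at 300° (staggered): Ph–CN gauche, Ph–CH2Cl gauche, NH2–CH2Cl gauche, iPr–CN gauche; 3.0 + 5.3 + 3.3 + 2.7 = 14.3 kJ/mol.
The maximum (32.4 kJ/mol) occurs with CN at 0°.

0°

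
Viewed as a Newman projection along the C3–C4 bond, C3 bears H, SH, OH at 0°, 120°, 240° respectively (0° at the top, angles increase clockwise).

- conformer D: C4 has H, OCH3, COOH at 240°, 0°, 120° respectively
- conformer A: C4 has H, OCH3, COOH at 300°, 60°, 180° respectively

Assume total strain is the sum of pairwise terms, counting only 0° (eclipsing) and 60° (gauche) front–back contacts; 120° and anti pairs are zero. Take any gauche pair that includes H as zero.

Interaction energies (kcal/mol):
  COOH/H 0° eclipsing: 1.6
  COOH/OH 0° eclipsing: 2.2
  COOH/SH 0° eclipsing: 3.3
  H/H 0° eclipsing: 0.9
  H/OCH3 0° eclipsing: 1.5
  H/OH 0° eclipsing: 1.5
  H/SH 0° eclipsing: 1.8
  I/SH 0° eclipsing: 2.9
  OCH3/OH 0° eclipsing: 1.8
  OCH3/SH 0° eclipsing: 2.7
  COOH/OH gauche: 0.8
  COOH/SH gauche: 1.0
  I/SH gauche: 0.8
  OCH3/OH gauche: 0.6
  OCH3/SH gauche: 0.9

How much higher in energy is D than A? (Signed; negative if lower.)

+3.6 kcal/mol

D (eclipsed): H(0°)/OCH3(0°) eclipsed 1.5; SH(120°)/COOH(120°) eclipsed 3.3; OH(240°)/H(240°) eclipsed 1.5 → 6.3 kcal/mol.
A (staggered): SH(120°)/OCH3(60°) gauche 0.9; SH(120°)/COOH(180°) gauche 1.0; OH(240°)/COOH(180°) gauche 0.8 → 2.7 kcal/mol.
E(D) − E(A) = 6.3 − 2.7 = +3.6 kcal/mol.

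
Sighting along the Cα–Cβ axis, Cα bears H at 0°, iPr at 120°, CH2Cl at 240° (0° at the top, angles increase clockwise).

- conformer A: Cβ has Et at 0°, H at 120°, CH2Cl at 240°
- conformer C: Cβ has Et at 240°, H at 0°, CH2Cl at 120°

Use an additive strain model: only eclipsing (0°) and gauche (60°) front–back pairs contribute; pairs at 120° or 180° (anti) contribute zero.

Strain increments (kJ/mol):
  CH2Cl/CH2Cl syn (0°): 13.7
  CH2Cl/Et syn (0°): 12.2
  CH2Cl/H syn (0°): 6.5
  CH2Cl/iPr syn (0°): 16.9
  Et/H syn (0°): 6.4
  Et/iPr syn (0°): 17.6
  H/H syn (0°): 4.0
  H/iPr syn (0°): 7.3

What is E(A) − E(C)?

A (eclipsed): H–Et eclipsed, iPr–H eclipsed, CH2Cl–CH2Cl eclipsed; 6.4 + 7.3 + 13.7 = 27.4 kJ/mol.
C (eclipsed): H–H eclipsed, iPr–CH2Cl eclipsed, CH2Cl–Et eclipsed; 4.0 + 16.9 + 12.2 = 33.1 kJ/mol.
E(A) − E(C) = 27.4 − 33.1 = -5.7 kJ/mol.

-5.7 kJ/mol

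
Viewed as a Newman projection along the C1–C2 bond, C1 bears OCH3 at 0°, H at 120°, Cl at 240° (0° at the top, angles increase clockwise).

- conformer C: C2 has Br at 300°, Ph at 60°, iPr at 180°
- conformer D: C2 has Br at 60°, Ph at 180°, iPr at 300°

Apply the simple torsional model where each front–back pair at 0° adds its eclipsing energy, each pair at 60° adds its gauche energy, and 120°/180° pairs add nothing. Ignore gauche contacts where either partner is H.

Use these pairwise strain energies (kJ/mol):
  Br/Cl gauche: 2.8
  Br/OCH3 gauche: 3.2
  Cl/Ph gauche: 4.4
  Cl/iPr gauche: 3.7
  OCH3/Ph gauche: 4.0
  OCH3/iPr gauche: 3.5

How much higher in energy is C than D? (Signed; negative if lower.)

C (staggered): OCH3–Br gauche, OCH3–Ph gauche, Cl–Br gauche, Cl–iPr gauche; 3.2 + 4.0 + 2.8 + 3.7 = 13.7 kJ/mol.
D (staggered): OCH3–Br gauche, OCH3–iPr gauche, Cl–Ph gauche, Cl–iPr gauche; 3.2 + 3.5 + 4.4 + 3.7 = 14.8 kJ/mol.
E(C) − E(D) = 13.7 − 14.8 = -1.1 kJ/mol.

-1.1 kJ/mol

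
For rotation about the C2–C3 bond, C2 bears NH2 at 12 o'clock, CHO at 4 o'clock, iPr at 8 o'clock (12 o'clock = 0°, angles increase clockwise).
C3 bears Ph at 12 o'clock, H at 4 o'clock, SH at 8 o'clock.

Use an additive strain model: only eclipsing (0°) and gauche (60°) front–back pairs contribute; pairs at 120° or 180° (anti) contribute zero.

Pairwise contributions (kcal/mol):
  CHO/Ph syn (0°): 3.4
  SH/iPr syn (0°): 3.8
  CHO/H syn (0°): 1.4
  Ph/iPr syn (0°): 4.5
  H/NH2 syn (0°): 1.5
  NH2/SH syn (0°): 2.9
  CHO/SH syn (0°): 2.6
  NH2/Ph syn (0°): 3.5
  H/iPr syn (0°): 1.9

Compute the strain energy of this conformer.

8.7 kcal/mol

This conformer is eclipsed. NH2 at 0° is eclipsed with Ph at 0° (3.5); CHO at 120° is eclipsed with H at 120° (1.4); iPr at 240° is eclipsed with SH at 240° (3.8). Total 8.7 kcal/mol.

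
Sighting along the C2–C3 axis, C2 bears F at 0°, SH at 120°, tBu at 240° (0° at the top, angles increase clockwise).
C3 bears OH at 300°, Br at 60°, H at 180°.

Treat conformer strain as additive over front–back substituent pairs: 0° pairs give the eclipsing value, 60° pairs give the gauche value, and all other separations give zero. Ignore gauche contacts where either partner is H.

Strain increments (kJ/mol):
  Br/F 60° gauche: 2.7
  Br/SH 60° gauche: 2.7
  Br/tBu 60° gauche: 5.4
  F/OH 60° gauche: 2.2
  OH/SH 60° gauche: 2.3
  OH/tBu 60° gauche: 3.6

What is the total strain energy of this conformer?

11.2 kJ/mol

This conformer (staggered): F(0°)/OH(300°) gauche 2.2; F(0°)/Br(60°) gauche 2.7; SH(120°)/Br(60°) gauche 2.7; tBu(240°)/OH(300°) gauche 3.6 → 11.2 kJ/mol.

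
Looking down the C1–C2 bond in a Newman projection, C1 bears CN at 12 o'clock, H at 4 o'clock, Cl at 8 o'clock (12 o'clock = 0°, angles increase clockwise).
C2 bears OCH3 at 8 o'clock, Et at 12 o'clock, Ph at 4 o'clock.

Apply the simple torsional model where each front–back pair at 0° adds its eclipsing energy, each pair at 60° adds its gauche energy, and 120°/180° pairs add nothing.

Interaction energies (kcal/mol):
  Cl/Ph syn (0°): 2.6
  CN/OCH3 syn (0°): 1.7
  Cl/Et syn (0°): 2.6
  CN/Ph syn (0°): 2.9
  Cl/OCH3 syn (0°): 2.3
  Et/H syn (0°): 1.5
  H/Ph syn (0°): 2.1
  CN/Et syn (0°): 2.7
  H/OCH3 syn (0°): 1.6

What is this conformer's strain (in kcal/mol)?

This conformer is eclipsed. CN at 0° is eclipsed with Et at 0° (2.7); H at 120° is eclipsed with Ph at 120° (2.1); Cl at 240° is eclipsed with OCH3 at 240° (2.3). Total 7.1 kcal/mol.

7.1 kcal/mol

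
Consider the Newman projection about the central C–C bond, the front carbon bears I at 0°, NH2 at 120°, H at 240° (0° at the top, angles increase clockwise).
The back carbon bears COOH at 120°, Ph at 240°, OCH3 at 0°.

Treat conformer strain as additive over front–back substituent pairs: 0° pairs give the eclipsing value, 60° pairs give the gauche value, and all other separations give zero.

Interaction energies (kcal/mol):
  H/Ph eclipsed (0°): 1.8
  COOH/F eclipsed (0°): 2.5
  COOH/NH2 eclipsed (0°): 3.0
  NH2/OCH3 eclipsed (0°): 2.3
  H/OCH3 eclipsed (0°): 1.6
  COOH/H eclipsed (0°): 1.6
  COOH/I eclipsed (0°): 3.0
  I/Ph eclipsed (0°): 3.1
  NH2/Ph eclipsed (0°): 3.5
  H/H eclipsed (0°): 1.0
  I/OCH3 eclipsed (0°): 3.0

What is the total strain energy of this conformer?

7.8 kcal/mol

This conformer (eclipsed): I(0°)/OCH3(0°) eclipsed 3.0; NH2(120°)/COOH(120°) eclipsed 3.0; H(240°)/Ph(240°) eclipsed 1.8 → 7.8 kcal/mol.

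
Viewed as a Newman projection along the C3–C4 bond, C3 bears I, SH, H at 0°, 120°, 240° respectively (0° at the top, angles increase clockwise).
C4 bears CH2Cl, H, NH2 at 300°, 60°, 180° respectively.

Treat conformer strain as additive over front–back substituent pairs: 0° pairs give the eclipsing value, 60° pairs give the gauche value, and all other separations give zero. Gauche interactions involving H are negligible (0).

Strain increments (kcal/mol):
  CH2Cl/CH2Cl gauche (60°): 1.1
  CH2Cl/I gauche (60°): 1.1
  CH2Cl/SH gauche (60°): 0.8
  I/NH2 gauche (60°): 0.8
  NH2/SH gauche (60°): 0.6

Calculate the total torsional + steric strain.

This conformer (staggered): I(0°)/CH2Cl(300°) gauche 1.1; SH(120°)/NH2(180°) gauche 0.6 → 1.7 kcal/mol.

1.7 kcal/mol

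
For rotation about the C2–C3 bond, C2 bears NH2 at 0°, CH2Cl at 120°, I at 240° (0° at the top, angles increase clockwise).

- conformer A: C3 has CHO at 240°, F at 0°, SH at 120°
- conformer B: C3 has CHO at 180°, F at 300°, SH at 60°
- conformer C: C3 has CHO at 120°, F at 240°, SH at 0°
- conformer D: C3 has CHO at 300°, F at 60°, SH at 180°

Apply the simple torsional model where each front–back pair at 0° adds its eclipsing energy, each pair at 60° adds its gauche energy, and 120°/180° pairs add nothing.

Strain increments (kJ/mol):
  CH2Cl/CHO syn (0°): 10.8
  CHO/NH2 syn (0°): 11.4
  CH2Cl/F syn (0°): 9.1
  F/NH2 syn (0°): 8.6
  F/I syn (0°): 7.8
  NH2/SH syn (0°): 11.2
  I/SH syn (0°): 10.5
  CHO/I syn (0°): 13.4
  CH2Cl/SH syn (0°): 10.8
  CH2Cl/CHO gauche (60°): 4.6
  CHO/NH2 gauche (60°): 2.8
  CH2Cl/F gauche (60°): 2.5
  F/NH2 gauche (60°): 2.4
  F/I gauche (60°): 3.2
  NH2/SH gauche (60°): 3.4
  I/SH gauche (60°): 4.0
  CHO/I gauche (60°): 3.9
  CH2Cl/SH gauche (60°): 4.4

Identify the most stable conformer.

A is eclipsed. NH2 at 0° is eclipsed with F at 0° (8.6); CH2Cl at 120° is eclipsed with SH at 120° (10.8); I at 240° is eclipsed with CHO at 240° (13.4). Total 32.8 kJ/mol.
B is staggered. NH2 at 0° is gauche with F at 300° (2.4); NH2 at 0° is gauche with SH at 60° (3.4); CH2Cl at 120° is gauche with CHO at 180° (4.6); CH2Cl at 120° is gauche with SH at 60° (4.4); I at 240° is gauche with CHO at 180° (3.9); I at 240° is gauche with F at 300° (3.2). Total 21.9 kJ/mol.
C is eclipsed. NH2 at 0° is eclipsed with SH at 0° (11.2); CH2Cl at 120° is eclipsed with CHO at 120° (10.8); I at 240° is eclipsed with F at 240° (7.8). Total 29.8 kJ/mol.
D is staggered. NH2 at 0° is gauche with CHO at 300° (2.8); NH2 at 0° is gauche with F at 60° (2.4); CH2Cl at 120° is gauche with F at 60° (2.5); CH2Cl at 120° is gauche with SH at 180° (4.4); I at 240° is gauche with CHO at 300° (3.9); I at 240° is gauche with SH at 180° (4.0). Total 20.0 kJ/mol.
D has the lowest total (20.0 kJ/mol).

D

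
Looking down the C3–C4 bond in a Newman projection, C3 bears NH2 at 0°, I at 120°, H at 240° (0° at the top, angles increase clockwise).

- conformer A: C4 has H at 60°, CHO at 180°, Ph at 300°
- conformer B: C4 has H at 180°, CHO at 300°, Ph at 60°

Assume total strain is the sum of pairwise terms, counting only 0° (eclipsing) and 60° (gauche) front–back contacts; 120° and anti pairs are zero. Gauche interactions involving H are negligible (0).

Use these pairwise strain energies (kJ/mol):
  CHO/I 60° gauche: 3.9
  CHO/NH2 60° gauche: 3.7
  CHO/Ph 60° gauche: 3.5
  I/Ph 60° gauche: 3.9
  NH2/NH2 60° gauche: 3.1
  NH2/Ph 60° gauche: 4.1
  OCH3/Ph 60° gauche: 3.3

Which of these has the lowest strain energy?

A is staggered. NH2 at 0° is gauche with Ph at 300° (4.1); I at 120° is gauche with CHO at 180° (3.9). Total 8.0 kJ/mol.
B is staggered. NH2 at 0° is gauche with CHO at 300° (3.7); NH2 at 0° is gauche with Ph at 60° (4.1); I at 120° is gauche with Ph at 60° (3.9). Total 11.7 kJ/mol.
A has the lowest total (8.0 kJ/mol).

A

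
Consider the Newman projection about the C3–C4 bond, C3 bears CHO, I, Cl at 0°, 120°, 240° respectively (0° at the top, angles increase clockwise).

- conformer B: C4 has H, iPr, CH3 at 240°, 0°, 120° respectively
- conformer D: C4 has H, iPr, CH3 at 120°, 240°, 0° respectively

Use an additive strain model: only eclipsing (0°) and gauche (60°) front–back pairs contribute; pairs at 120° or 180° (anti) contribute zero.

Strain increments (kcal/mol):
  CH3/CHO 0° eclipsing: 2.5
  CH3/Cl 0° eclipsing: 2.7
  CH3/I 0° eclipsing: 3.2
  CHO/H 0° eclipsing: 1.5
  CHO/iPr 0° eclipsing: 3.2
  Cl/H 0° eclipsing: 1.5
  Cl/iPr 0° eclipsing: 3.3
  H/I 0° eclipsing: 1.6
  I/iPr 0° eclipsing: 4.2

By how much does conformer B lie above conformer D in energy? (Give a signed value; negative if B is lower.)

+0.5 kcal/mol

B (eclipsed): CHO–iPr eclipsed, I–CH3 eclipsed, Cl–H eclipsed; 3.2 + 3.2 + 1.5 = 7.9 kcal/mol.
D (eclipsed): CHO–CH3 eclipsed, I–H eclipsed, Cl–iPr eclipsed; 2.5 + 1.6 + 3.3 = 7.4 kcal/mol.
E(B) − E(D) = 7.9 − 7.4 = +0.5 kcal/mol.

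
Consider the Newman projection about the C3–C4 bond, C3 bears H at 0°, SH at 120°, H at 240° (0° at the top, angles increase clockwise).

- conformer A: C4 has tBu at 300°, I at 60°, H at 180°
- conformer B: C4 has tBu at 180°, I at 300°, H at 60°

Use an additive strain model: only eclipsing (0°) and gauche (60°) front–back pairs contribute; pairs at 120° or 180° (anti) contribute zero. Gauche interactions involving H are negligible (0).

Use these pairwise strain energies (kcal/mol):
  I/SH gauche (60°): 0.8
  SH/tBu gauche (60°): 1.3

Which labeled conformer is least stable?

B

A (staggered): SH(120°)/I(60°) gauche 0.8 → 0.8 kcal/mol.
B (staggered): SH(120°)/tBu(180°) gauche 1.3 → 1.3 kcal/mol.
B has the highest total (1.3 kcal/mol).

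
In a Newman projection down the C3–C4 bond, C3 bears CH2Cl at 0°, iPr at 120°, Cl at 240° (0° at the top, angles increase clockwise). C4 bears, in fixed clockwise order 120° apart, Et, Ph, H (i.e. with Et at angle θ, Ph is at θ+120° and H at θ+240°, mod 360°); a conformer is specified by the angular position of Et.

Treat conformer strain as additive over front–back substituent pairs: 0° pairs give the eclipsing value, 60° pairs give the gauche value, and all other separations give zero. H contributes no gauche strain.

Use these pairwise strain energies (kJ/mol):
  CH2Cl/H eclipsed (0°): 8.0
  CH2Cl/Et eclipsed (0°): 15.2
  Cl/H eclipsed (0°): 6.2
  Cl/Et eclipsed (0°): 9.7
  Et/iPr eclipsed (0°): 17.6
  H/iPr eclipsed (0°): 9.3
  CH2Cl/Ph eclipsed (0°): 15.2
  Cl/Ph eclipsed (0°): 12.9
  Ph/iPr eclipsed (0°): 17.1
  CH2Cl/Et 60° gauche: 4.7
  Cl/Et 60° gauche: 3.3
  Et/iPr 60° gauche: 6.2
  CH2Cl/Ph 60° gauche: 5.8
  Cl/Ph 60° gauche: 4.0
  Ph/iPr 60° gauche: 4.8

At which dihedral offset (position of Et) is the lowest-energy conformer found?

300°

Et at 0° (eclipsed): CH2Cl(0°)/Et(0°) eclipsed 15.2; iPr(120°)/Ph(120°) eclipsed 17.1; Cl(240°)/H(240°) eclipsed 6.2 → 38.5 kJ/mol.
Et at 60° (staggered): CH2Cl(0°)/Et(60°) gauche 4.7; iPr(120°)/Et(60°) gauche 6.2; iPr(120°)/Ph(180°) gauche 4.8; Cl(240°)/Ph(180°) gauche 4.0 → 19.7 kJ/mol.
Et at 120° (eclipsed): CH2Cl(0°)/H(0°) eclipsed 8.0; iPr(120°)/Et(120°) eclipsed 17.6; Cl(240°)/Ph(240°) eclipsed 12.9 → 38.5 kJ/mol.
Et at 180° (staggered): CH2Cl(0°)/Ph(300°) gauche 5.8; iPr(120°)/Et(180°) gauche 6.2; Cl(240°)/Et(180°) gauche 3.3; Cl(240°)/Ph(300°) gauche 4.0 → 19.3 kJ/mol.
Et at 240° (eclipsed): CH2Cl(0°)/Ph(0°) eclipsed 15.2; iPr(120°)/H(120°) eclipsed 9.3; Cl(240°)/Et(240°) eclipsed 9.7 → 34.2 kJ/mol.
Et at 300° (staggered): CH2Cl(0°)/Et(300°) gauche 4.7; CH2Cl(0°)/Ph(60°) gauche 5.8; iPr(120°)/Ph(60°) gauche 4.8; Cl(240°)/Et(300°) gauche 3.3 → 18.6 kJ/mol.
The minimum (18.6 kJ/mol) occurs with Et at 300°.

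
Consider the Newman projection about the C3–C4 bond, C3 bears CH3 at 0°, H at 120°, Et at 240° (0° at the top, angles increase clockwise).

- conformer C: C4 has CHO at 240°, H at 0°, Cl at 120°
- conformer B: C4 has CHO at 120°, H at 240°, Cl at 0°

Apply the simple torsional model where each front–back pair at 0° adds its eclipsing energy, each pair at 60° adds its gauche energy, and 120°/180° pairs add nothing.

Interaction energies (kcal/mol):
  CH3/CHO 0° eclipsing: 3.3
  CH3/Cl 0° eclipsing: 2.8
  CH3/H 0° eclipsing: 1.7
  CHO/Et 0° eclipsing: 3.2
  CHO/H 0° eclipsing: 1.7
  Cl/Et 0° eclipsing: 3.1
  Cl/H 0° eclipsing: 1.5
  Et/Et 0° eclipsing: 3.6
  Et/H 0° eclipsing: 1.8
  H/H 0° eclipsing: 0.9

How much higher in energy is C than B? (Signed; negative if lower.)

+0.1 kcal/mol

C (eclipsed): CH3(0°)/H(0°) eclipsed 1.7; H(120°)/Cl(120°) eclipsed 1.5; Et(240°)/CHO(240°) eclipsed 3.2 → 6.4 kcal/mol.
B (eclipsed): CH3(0°)/Cl(0°) eclipsed 2.8; H(120°)/CHO(120°) eclipsed 1.7; Et(240°)/H(240°) eclipsed 1.8 → 6.3 kcal/mol.
E(C) − E(B) = 6.4 − 6.3 = +0.1 kcal/mol.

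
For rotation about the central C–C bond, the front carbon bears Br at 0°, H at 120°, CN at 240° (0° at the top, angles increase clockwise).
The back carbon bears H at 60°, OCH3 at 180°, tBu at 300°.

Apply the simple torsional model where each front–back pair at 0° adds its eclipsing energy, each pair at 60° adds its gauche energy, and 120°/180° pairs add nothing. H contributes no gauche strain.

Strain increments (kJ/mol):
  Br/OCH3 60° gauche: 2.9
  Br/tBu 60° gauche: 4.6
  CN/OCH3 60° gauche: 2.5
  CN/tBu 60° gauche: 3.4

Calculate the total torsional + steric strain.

10.5 kJ/mol

This conformer (staggered): Br–tBu gauche, CN–OCH3 gauche, CN–tBu gauche; 4.6 + 2.5 + 3.4 = 10.5 kJ/mol.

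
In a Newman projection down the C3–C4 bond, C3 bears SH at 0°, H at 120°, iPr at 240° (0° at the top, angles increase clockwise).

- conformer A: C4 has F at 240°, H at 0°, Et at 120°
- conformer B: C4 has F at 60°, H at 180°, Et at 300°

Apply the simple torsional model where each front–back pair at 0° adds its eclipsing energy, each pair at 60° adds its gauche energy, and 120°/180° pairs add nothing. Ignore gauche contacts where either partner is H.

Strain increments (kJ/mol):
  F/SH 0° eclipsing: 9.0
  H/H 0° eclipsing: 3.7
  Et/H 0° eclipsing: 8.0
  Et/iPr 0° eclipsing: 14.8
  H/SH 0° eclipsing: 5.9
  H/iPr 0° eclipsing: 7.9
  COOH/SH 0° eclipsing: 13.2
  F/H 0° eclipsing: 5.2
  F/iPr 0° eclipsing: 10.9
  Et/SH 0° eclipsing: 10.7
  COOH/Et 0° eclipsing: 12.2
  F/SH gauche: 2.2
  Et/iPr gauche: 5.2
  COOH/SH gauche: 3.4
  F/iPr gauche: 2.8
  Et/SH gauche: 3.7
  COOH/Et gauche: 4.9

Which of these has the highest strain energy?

A

A (eclipsed): SH–H eclipsed, H–Et eclipsed, iPr–F eclipsed; 5.9 + 8.0 + 10.9 = 24.8 kJ/mol.
B (staggered): SH–F gauche, SH–Et gauche, iPr–Et gauche; 2.2 + 3.7 + 5.2 = 11.1 kJ/mol.
A has the highest total (24.8 kJ/mol).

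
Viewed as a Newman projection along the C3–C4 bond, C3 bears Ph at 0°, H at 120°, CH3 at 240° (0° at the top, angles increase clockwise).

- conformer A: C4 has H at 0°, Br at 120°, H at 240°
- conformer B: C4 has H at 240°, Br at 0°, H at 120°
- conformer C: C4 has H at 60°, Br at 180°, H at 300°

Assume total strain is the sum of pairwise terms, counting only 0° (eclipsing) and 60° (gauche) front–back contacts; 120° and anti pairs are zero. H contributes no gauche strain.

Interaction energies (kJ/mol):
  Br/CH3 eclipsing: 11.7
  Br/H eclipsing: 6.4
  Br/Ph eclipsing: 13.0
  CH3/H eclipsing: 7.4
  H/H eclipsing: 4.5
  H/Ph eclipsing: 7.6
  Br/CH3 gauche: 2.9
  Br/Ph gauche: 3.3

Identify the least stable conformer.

B

A (eclipsed): Ph(0°)/H(0°) eclipsed 7.6; H(120°)/Br(120°) eclipsed 6.4; CH3(240°)/H(240°) eclipsed 7.4 → 21.4 kJ/mol.
B (eclipsed): Ph(0°)/Br(0°) eclipsed 13.0; H(120°)/H(120°) eclipsed 4.5; CH3(240°)/H(240°) eclipsed 7.4 → 24.9 kJ/mol.
C (staggered): CH3(240°)/Br(180°) gauche 2.9 → 2.9 kJ/mol.
B has the highest total (24.9 kJ/mol).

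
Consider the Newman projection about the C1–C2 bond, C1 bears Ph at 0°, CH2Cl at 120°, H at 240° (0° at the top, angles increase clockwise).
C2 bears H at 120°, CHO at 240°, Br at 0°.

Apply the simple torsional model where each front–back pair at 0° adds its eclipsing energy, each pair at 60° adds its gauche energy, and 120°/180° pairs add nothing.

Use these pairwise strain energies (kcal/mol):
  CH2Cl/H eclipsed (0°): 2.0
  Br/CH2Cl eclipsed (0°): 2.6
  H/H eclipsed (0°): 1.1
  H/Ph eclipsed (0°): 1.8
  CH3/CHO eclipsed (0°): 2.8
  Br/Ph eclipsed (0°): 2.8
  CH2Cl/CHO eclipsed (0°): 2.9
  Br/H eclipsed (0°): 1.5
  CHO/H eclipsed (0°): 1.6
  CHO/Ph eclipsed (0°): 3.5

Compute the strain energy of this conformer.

This conformer (eclipsed): Ph–Br eclipsed, CH2Cl–H eclipsed, H–CHO eclipsed; 2.8 + 2.0 + 1.6 = 6.4 kcal/mol.

6.4 kcal/mol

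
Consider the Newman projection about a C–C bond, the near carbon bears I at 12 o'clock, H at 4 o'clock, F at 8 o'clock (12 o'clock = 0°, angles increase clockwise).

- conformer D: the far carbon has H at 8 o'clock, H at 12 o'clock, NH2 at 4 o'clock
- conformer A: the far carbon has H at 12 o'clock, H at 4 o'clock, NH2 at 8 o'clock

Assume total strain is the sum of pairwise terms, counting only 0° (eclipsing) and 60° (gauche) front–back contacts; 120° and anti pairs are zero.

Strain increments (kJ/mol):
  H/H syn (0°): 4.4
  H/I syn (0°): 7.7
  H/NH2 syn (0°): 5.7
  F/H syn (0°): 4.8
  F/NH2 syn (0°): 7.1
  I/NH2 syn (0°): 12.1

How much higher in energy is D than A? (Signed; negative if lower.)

-1.0 kJ/mol

D (eclipsed): I–H eclipsed, H–NH2 eclipsed, F–H eclipsed; 7.7 + 5.7 + 4.8 = 18.2 kJ/mol.
A (eclipsed): I–H eclipsed, H–H eclipsed, F–NH2 eclipsed; 7.7 + 4.4 + 7.1 = 19.2 kJ/mol.
E(D) − E(A) = 18.2 − 19.2 = -1.0 kJ/mol.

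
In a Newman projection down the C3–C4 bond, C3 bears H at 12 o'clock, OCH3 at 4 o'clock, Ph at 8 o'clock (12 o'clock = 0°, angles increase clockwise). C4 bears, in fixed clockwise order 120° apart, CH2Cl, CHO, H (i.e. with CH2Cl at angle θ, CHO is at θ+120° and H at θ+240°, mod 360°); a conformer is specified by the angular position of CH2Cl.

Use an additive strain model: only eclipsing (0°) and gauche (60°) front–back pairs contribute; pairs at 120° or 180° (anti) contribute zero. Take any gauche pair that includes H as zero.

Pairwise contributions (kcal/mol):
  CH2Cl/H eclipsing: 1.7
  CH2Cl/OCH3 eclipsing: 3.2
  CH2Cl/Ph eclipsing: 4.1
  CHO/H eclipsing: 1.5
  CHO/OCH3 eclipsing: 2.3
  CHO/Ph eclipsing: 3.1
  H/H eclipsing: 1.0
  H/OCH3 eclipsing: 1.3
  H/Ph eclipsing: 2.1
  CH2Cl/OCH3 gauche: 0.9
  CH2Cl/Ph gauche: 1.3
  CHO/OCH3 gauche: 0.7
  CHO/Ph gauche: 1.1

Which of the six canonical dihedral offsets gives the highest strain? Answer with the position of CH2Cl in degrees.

120°

CH2Cl at 0° is eclipsed. H at 0° is eclipsed with CH2Cl at 0° (1.7); OCH3 at 120° is eclipsed with CHO at 120° (2.3); Ph at 240° is eclipsed with H at 240° (2.1). Total 6.1 kcal/mol.
CH2Cl at 60° is staggered. OCH3 at 120° is gauche with CH2Cl at 60° (0.9); OCH3 at 120° is gauche with CHO at 180° (0.7); Ph at 240° is gauche with CHO at 180° (1.1). Total 2.7 kcal/mol.
CH2Cl at 120° is eclipsed. H at 0° is eclipsed with H at 0° (1.0); OCH3 at 120° is eclipsed with CH2Cl at 120° (3.2); Ph at 240° is eclipsed with CHO at 240° (3.1). Total 7.3 kcal/mol.
CH2Cl at 180° is staggered. OCH3 at 120° is gauche with CH2Cl at 180° (0.9); Ph at 240° is gauche with CH2Cl at 180° (1.3); Ph at 240° is gauche with CHO at 300° (1.1). Total 3.3 kcal/mol.
CH2Cl at 240° is eclipsed. H at 0° is eclipsed with CHO at 0° (1.5); OCH3 at 120° is eclipsed with H at 120° (1.3); Ph at 240° is eclipsed with CH2Cl at 240° (4.1). Total 6.9 kcal/mol.
CH2Cl at 300° is staggered. OCH3 at 120° is gauche with CHO at 60° (0.7); Ph at 240° is gauche with CH2Cl at 300° (1.3). Total 2.0 kcal/mol.
The maximum (7.3 kcal/mol) occurs with CH2Cl at 120°.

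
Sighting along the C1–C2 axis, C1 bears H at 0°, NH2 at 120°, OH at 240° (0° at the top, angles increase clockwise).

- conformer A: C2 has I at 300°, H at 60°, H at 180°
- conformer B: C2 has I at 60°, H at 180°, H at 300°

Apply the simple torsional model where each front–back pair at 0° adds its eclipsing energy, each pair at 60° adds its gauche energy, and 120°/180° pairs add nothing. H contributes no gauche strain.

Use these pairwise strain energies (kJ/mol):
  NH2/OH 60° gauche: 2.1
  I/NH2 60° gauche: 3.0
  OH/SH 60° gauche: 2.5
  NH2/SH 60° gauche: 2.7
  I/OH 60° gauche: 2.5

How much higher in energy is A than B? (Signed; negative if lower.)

A (staggered): OH(240°)/I(300°) gauche 2.5 → 2.5 kJ/mol.
B (staggered): NH2(120°)/I(60°) gauche 3.0 → 3.0 kJ/mol.
E(A) − E(B) = 2.5 − 3.0 = -0.5 kJ/mol.

-0.5 kJ/mol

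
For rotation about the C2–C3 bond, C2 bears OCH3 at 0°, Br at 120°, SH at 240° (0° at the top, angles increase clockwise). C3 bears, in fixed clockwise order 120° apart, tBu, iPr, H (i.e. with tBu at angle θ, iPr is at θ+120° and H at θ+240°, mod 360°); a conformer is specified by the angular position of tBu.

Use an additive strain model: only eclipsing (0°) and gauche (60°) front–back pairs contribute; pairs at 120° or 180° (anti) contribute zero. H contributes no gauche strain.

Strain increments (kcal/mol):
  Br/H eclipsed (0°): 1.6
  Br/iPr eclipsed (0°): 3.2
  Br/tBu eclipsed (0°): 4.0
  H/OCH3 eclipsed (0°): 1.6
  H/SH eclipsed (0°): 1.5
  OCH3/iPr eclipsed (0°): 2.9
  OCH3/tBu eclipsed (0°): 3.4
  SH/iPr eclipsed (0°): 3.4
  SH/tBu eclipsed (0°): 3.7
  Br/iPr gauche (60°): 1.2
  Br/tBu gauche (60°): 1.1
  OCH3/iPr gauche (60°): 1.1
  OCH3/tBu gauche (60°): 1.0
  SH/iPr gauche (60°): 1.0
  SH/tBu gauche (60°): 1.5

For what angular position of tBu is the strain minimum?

60°

tBu at 0° is eclipsed. OCH3 at 0° is eclipsed with tBu at 0° (3.4); Br at 120° is eclipsed with iPr at 120° (3.2); SH at 240° is eclipsed with H at 240° (1.5). Total 8.1 kcal/mol.
tBu at 60° is staggered. OCH3 at 0° is gauche with tBu at 60° (1.0); Br at 120° is gauche with tBu at 60° (1.1); Br at 120° is gauche with iPr at 180° (1.2); SH at 240° is gauche with iPr at 180° (1.0). Total 4.3 kcal/mol.
tBu at 120° is eclipsed. OCH3 at 0° is eclipsed with H at 0° (1.6); Br at 120° is eclipsed with tBu at 120° (4.0); SH at 240° is eclipsed with iPr at 240° (3.4). Total 9.0 kcal/mol.
tBu at 180° is staggered. OCH3 at 0° is gauche with iPr at 300° (1.1); Br at 120° is gauche with tBu at 180° (1.1); SH at 240° is gauche with tBu at 180° (1.5); SH at 240° is gauche with iPr at 300° (1.0). Total 4.7 kcal/mol.
tBu at 240° is eclipsed. OCH3 at 0° is eclipsed with iPr at 0° (2.9); Br at 120° is eclipsed with H at 120° (1.6); SH at 240° is eclipsed with tBu at 240° (3.7). Total 8.2 kcal/mol.
tBu at 300° is staggered. OCH3 at 0° is gauche with tBu at 300° (1.0); OCH3 at 0° is gauche with iPr at 60° (1.1); Br at 120° is gauche with iPr at 60° (1.2); SH at 240° is gauche with tBu at 300° (1.5). Total 4.8 kcal/mol.
The minimum (4.3 kcal/mol) occurs with tBu at 60°.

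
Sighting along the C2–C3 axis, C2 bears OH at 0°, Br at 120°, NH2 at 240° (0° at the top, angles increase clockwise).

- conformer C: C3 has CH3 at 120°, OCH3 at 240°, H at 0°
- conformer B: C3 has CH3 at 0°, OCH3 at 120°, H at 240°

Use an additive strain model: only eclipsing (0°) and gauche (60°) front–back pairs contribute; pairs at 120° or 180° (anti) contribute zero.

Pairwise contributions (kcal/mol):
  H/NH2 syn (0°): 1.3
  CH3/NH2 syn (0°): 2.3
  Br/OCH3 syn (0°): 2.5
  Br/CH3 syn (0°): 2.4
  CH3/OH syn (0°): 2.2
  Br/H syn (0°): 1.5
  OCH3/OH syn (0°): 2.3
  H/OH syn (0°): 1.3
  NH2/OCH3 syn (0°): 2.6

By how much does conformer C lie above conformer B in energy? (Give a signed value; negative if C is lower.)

C (eclipsed): OH(0°)/H(0°) eclipsed 1.3; Br(120°)/CH3(120°) eclipsed 2.4; NH2(240°)/OCH3(240°) eclipsed 2.6 → 6.3 kcal/mol.
B (eclipsed): OH(0°)/CH3(0°) eclipsed 2.2; Br(120°)/OCH3(120°) eclipsed 2.5; NH2(240°)/H(240°) eclipsed 1.3 → 6.0 kcal/mol.
E(C) − E(B) = 6.3 − 6.0 = +0.3 kcal/mol.

+0.3 kcal/mol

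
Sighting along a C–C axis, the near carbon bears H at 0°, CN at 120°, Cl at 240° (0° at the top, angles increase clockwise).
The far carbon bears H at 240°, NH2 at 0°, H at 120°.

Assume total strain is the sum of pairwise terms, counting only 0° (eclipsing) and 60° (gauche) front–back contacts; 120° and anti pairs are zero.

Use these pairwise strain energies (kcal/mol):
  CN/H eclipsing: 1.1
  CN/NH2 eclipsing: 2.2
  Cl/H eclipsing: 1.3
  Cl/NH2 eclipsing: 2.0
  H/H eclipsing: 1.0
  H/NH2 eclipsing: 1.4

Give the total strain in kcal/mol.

This conformer is eclipsed. H at 0° is eclipsed with NH2 at 0° (1.4); CN at 120° is eclipsed with H at 120° (1.1); Cl at 240° is eclipsed with H at 240° (1.3). Total 3.8 kcal/mol.

3.8 kcal/mol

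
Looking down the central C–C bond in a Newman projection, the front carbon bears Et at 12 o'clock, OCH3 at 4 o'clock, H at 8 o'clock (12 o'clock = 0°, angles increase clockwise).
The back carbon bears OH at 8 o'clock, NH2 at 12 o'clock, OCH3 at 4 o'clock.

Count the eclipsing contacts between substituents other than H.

Non-H eclipsing pairs: Et(0°)/NH2(0°); OCH3(120°)/OCH3(120°) — 2 interactions.

2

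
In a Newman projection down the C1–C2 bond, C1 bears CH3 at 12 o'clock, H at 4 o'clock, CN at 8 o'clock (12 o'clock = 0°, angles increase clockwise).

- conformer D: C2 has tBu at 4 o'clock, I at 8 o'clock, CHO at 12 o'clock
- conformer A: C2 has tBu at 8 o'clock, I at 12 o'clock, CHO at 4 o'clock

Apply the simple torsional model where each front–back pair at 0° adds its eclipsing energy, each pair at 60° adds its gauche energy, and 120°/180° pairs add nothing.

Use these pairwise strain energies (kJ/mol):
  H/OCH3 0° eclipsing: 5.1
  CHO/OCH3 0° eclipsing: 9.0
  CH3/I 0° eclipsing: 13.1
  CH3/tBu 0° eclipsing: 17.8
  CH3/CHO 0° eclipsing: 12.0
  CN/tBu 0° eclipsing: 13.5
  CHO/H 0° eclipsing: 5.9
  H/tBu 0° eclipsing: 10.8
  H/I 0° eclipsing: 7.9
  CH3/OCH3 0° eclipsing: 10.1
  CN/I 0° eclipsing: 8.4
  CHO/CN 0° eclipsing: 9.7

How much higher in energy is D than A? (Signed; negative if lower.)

D is eclipsed. CH3 at 0° is eclipsed with CHO at 0° (12.0); H at 120° is eclipsed with tBu at 120° (10.8); CN at 240° is eclipsed with I at 240° (8.4). Total 31.2 kJ/mol.
A is eclipsed. CH3 at 0° is eclipsed with I at 0° (13.1); H at 120° is eclipsed with CHO at 120° (5.9); CN at 240° is eclipsed with tBu at 240° (13.5). Total 32.5 kJ/mol.
E(D) − E(A) = 31.2 − 32.5 = -1.3 kJ/mol.

-1.3 kJ/mol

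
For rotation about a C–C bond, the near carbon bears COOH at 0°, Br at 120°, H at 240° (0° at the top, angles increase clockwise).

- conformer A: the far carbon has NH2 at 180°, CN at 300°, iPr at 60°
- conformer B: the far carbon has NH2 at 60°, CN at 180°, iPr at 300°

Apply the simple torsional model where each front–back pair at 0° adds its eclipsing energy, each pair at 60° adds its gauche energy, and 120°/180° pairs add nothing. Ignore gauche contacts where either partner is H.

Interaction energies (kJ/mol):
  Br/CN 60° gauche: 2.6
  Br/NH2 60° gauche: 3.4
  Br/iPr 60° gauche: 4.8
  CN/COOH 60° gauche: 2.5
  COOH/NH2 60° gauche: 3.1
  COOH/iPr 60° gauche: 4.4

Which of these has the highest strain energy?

A is staggered. COOH at 0° is gauche with CN at 300° (2.5); COOH at 0° is gauche with iPr at 60° (4.4); Br at 120° is gauche with NH2 at 180° (3.4); Br at 120° is gauche with iPr at 60° (4.8). Total 15.1 kJ/mol.
B is staggered. COOH at 0° is gauche with NH2 at 60° (3.1); COOH at 0° is gauche with iPr at 300° (4.4); Br at 120° is gauche with NH2 at 60° (3.4); Br at 120° is gauche with CN at 180° (2.6). Total 13.5 kJ/mol.
A has the highest total (15.1 kJ/mol).

A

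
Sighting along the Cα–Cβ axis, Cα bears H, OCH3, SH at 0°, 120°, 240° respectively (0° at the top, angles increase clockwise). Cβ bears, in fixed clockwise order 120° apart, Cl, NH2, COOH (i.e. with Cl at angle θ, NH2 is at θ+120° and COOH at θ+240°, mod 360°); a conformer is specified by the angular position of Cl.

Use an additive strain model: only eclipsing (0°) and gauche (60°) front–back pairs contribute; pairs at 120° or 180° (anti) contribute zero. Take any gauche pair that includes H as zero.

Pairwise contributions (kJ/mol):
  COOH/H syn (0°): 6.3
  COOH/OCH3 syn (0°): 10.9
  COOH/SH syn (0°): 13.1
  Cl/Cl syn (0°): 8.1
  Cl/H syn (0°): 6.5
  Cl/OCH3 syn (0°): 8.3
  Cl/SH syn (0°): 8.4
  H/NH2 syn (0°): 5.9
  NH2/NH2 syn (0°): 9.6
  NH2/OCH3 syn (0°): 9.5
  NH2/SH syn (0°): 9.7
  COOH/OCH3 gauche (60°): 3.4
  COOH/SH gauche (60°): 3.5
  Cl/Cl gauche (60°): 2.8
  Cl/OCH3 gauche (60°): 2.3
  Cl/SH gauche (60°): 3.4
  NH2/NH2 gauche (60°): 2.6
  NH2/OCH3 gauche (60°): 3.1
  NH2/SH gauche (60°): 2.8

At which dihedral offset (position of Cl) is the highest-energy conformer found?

0°

Cl at 0° (eclipsed): H–Cl eclipsed, OCH3–NH2 eclipsed, SH–COOH eclipsed; 6.5 + 9.5 + 13.1 = 29.1 kJ/mol.
Cl at 60° (staggered): OCH3–Cl gauche, OCH3–NH2 gauche, SH–NH2 gauche, SH–COOH gauche; 2.3 + 3.1 + 2.8 + 3.5 = 11.7 kJ/mol.
Cl at 120° (eclipsed): H–COOH eclipsed, OCH3–Cl eclipsed, SH–NH2 eclipsed; 6.3 + 8.3 + 9.7 = 24.3 kJ/mol.
Cl at 180° (staggered): OCH3–Cl gauche, OCH3–COOH gauche, SH–Cl gauche, SH–NH2 gauche; 2.3 + 3.4 + 3.4 + 2.8 = 11.9 kJ/mol.
Cl at 240° (eclipsed): H–NH2 eclipsed, OCH3–COOH eclipsed, SH–Cl eclipsed; 5.9 + 10.9 + 8.4 = 25.2 kJ/mol.
Cl at 300° (staggered): OCH3–NH2 gauche, OCH3–COOH gauche, SH–Cl gauche, SH–COOH gauche; 3.1 + 3.4 + 3.4 + 3.5 = 13.4 kJ/mol.
The maximum (29.1 kJ/mol) occurs with Cl at 0°.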